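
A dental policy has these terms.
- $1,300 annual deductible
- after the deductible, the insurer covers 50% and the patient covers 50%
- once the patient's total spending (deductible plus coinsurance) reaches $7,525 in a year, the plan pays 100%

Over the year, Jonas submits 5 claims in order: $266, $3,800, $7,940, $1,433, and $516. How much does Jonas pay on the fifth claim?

Bill 1, $266: entire amount goes to the deductible. Patient pays $266; OOP now $266.
Bill 2, $3,800: $1,034 finishes the deductible; $2,766 goes to coinsurance; coinsurance $2,766 × 50% = $1,383. Cost to patient: $2,417. OOP to date $2,683.
Bill 3, $7,940: deductible met; 50% of $7,940 = $3,970. Patient pays $3,970; OOP now $6,653.
Bill 4, $1,433: deductible already satisfied, so patient's share is 50% × $1,433 = $716.50. Patient owes $716.50 (running OOP $7,369.50).
Bill 5, $516: deductible met; 50% of $516 = $258. Adding that to $7,369.50 gives $7,627.50, past the $7,525 cap; patient pays only $7,525 − $7,369.50 = $155.50.

$155.50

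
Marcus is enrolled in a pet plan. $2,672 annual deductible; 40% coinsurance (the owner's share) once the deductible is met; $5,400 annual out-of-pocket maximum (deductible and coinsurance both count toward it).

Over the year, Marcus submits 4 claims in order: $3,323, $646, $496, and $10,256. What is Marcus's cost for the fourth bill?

$2,010.80

Bill 1, $3,323: deductible takes $2,672, $651 remains; 40% of $651 = $260.40. Owner pays $2,932.40; OOP now $2,932.40.
Bill 2, $646: deductible already satisfied, so owner's share is 40% × $646 = $258.40. Cost to owner: $258.40. OOP to date $3,190.80.
Bill 3, $496: 40% coinsurance on $496 = $198.40. Owner owes $198.40 (running OOP $3,389.20).
Bill 4, $10,256: 40% coinsurance on $10,256 = $4,102.40. OOP would hit $7,491.60 > $5,400, so the cap limits the owner to $5,400 − $3,389.20 = $2,010.80.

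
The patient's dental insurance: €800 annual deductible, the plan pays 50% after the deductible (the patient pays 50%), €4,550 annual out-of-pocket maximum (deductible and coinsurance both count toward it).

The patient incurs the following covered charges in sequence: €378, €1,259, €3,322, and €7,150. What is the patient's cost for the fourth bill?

Claim 1 — €378: all of it applies to the deductible. Cost to patient: €378. OOP to date €378.
Claim 2 — €1,259: €422 to deductible, leaving €837; 50% of €837 = €418.50. Patient pays €840.50; OOP now €1,218.50.
Claim 3 — €3,322: deductible already satisfied, so patient's share is 50% × €3,322 = €1,661. Patient pays €1,661; OOP now €2,879.50.
Claim 4 — €7,150: deductible met; 50% of €7,150 = €3,575. OOP would hit €6,454.50 > €4,550, so the cap limits the patient to €4,550 − €2,879.50 = €1,670.50.

€1,670.50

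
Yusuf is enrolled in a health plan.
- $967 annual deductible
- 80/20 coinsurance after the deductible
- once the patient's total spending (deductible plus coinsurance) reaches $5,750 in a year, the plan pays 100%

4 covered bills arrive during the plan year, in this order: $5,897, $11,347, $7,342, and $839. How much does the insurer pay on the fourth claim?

$779.80

Claim 1 ($5,897): deductible takes $967, $4,930 remains; patient's 20% is $986. Patient owes $1,953 (running OOP $1,953). Insurer: $5,897 − $1,953 = $3,944.
Claim 2 ($11,347): 20% coinsurance on $11,347 = $2,269.40. Patient owes $2,269.40 (running OOP $4,222.40). Insurer: $11,347 − $2,269.40 = $9,077.60.
Claim 3 ($7,342): deductible already satisfied, so patient's share is 20% × $7,342 = $1,468.40. Cost to patient: $1,468.40. OOP to date $5,690.80. Plan pays $7,342 − $1,468.40 = $5,873.60.
Claim 4 ($839): deductible met; 20% of $839 = $167.80. Adding that to $5,690.80 gives $5,858.60, past the $5,750 cap; patient pays only $5,750 − $5,690.80 = $59.20. Plan pays $839 − $59.20 = $779.80.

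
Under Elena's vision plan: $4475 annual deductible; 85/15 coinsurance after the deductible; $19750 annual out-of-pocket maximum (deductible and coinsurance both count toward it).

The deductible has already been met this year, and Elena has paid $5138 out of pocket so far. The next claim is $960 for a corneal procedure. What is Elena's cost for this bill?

With the deductible met, the entire $960 is subject to coinsurance.
15% of $960 = $144 falls to the member.
Total out-of-pocket so far would be $5138 + $144 = $5282, below the $19750 cap — no reduction.

$144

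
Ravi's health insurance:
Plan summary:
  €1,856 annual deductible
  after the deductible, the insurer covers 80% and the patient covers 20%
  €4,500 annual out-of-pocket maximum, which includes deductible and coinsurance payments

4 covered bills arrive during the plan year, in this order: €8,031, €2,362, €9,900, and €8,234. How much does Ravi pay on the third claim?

€936.60

Bill 1, €8,031: €1,856 to deductible, leaving €6,175; 20% of €6,175 = €1,235. Cost to patient: €3,091. OOP to date €3,091.
Bill 2, €2,362: 20% coinsurance on €2,362 = €472.40. Patient pays €472.40; OOP now €3,563.40.
Bill 3, €9,900: deductible already satisfied, so patient's share is 20% × €9,900 = €1,980. OOP would hit €5,543.40 > €4,500, so the cap limits the patient to €4,500 − €3,563.40 = €936.60.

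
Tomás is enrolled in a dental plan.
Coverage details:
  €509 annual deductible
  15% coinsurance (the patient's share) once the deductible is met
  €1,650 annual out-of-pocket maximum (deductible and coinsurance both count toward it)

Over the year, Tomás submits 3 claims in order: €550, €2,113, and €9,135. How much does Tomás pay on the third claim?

#1 (€550): €509 finishes the deductible; €41 goes to coinsurance; 15% of €41 = €6.15. Cost to patient: €515.15. OOP to date €515.15.
#2 (€2,113): deductible already satisfied, so patient's share is 15% × €2,113 = €316.95. Cost to patient: €316.95. OOP to date €832.10.
#3 (€9,135): deductible met; 15% of €9,135 = €1,370.25. OOP would hit €2,202.35 > €1,650, so the cap limits the patient to €1,650 − €832.10 = €817.90.

€817.90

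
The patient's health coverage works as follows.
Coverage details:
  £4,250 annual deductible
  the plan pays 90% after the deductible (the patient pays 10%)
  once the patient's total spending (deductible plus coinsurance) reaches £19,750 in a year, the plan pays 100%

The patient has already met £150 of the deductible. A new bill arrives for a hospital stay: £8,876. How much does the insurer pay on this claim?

£150 of the £4,250 deductible is already met, leaving £4,100.
The remaining £4,776 (= £8,876 − £4,100) moves to coinsurance.
10% of £4,776 = £477.60 falls to the patient.
Patient responsibility before any cap: £4,100 + £477.60 = £4,577.60.
Total out-of-pocket so far would be £150 + £4,577.60 = £4,727.60, below the £19,750 cap — no reduction.
Insurer pays the balance: £8,876 − £4,577.60 = £4,298.40.

£4,298.40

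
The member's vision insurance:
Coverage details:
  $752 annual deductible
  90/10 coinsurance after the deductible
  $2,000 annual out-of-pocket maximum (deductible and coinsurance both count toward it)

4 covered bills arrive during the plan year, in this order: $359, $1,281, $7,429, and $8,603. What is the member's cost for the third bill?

$742.90

Claim 1 ($359): entire amount goes to the deductible. Member pays $359; OOP now $359.
Claim 2 ($1,281): $393 to deductible, leaving $888; 10% of $888 = $88.80. Member owes $481.80 (running OOP $840.80).
Claim 3 ($7,429): deductible already satisfied, so member's share is 10% × $7,429 = $742.90. Cost to member: $742.90. OOP to date $1,583.70.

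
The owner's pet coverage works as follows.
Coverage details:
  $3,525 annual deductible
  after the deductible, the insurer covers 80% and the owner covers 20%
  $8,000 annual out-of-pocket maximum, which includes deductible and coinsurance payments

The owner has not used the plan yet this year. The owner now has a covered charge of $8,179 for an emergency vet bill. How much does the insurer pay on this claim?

$3,723.20

Nothing has been paid toward the $3,525 deductible, so the first $3,525 of this charge is applied there.
After the $3,525 deductible portion, $8,179 − $3,525 = $4,654 is subject to coinsurance.
Coinsurance: $4,654 × 20% = $930.80.
That puts the owner's cost at $3,525 + $930.80 = $4,455.80 before any cap.
Cumulative spending $0 + $4,455.80 = $4,455.80 stays under the $8,000 maximum.
The insurer covers the remainder: $8,179 − $4,455.80 = $3,723.20.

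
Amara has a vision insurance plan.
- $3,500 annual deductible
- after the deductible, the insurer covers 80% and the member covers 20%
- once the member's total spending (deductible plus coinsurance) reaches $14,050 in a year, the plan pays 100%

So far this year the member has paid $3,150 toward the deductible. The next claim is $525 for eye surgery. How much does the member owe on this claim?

$385

Deductible still to meet: $3,500 − $3,150 = $350.
That leaves $525 − $350 = $175 for coinsurance.
Member's 20% share of $175 is $35.
Member responsibility before any cap: $350 + $35 = $385.
Total out-of-pocket so far would be $3,150 + $385 = $3,535, below the $14,050 cap — no reduction.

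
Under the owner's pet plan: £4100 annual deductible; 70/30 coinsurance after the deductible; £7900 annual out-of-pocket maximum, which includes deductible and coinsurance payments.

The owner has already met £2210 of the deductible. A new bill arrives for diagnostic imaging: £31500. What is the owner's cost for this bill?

£2210 of the £4100 deductible is already met, leaving £1890.
After the £1890 deductible portion, £31500 − £1890 = £29610 is subject to coinsurance.
Coinsurance: £29610 × 30% = £8883.
Owner responsibility before any cap: £1890 + £8883 = £10773.
Adding £10773 to the £2210 already spent would give £12983, which exceeds the £7900 cap; the owner pays just £7900 − £2210 = £5690.

£5690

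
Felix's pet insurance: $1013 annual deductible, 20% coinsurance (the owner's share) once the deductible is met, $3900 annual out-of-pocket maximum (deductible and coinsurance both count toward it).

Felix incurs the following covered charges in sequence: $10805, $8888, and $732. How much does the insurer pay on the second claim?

Claim 1 — $10805: deductible takes $1013, $9792 remains; coinsurance $9792 × 20% = $1958.40. Cost to owner: $2971.40. OOP to date $2971.40. Insurer: $10805 − $2971.40 = $7833.60.
Claim 2 — $8888: deductible met; 20% of $8888 = $1777.60. OOP would hit $4749 > $3900, so the cap limits the owner to $3900 − $2971.40 = $928.60. Plan pays $8888 − $928.60 = $7959.40.

$7959.40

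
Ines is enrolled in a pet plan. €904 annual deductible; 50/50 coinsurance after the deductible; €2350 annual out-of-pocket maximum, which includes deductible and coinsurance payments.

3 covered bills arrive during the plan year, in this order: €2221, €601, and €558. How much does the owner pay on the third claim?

Claim 1 (€2221): €904 to deductible, leaving €1317; coinsurance €1317 × 50% = €658.50. Owner owes €1562.50 (running OOP €1562.50).
Claim 2 (€601): 50% coinsurance on €601 = €300.50. Owner pays €300.50; OOP now €1863.
Claim 3 (€558): 50% coinsurance on €558 = €279. Cost to owner: €279. OOP to date €2142.

€279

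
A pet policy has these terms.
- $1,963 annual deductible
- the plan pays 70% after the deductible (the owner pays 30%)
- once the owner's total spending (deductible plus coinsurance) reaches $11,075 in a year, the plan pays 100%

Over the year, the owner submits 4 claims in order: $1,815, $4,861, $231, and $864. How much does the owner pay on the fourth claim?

Claim 1 — $1,815: entire amount goes to the deductible. Cost to owner: $1,815. OOP to date $1,815.
Claim 2 — $4,861: $148 to deductible, leaving $4,713; owner's 30% is $1,413.90. Cost to owner: $1,561.90. OOP to date $3,376.90.
Claim 3 — $231: 30% coinsurance on $231 = $69.30. Cost to owner: $69.30. OOP to date $3,446.20.
Claim 4 — $864: deductible met; 30% of $864 = $259.20. Owner owes $259.20 (running OOP $3,705.40).

$259.20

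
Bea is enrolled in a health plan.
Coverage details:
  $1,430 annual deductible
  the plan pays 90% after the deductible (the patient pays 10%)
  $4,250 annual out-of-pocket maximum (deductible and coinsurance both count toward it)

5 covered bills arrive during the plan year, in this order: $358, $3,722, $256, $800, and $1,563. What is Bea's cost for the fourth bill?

$80

Bill 1, $358: entire amount goes to the deductible. Patient owes $358 (running OOP $358).
Bill 2, $3,722: $1,072 finishes the deductible; $2,650 goes to coinsurance; patient's 10% is $265. Patient owes $1,337 (running OOP $1,695).
Bill 3, $256: 10% coinsurance on $256 = $25.60. Cost to patient: $25.60. OOP to date $1,720.60.
Bill 4, $800: 10% coinsurance on $800 = $80. Cost to patient: $80. OOP to date $1,800.60.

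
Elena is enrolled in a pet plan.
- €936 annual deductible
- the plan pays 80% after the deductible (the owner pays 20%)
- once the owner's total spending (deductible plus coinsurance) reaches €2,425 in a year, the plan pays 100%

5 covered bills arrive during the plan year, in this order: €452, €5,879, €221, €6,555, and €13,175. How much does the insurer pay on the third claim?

Bill 1, €452: all of it applies to the deductible. Owner owes €452 (running OOP €452). Plan pays €452 − €452 = €0.
Bill 2, €5,879: €484 to deductible, leaving €5,395; coinsurance €5,395 × 20% = €1,079. Owner owes €1,563 (running OOP €2,015). Plan pays €5,879 − €1,563 = €4,316.
Bill 3, €221: deductible met; 20% of €221 = €44.20. Cost to owner: €44.20. OOP to date €2,059.20. Plan pays €221 − €44.20 = €176.80.

€176.80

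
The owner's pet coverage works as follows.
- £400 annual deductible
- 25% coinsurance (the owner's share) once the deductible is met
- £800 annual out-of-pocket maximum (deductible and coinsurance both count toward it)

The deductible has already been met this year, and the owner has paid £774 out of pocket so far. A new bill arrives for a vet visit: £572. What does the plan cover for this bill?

£546

With the deductible met, the entire £572 is subject to coinsurance.
Owner's 25% share of £572 is £143.
Year-to-date out-of-pocket would reach £774 + £143 = £917, above the £800 maximum, so the owner pays only £800 − £774 = £26.
The plan picks up £572 − £26 = £546.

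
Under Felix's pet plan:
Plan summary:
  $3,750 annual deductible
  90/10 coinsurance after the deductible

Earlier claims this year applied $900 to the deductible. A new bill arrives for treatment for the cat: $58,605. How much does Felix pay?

$900 of the $3,750 deductible is already met, leaving $2,850.
That leaves $58,605 − $2,850 = $55,755 for coinsurance.
Owner's 10% share of $55,755 is $5,575.50.
Owner responsibility: $2,850 + $5,575.50 = $8,425.50.

$8,425.50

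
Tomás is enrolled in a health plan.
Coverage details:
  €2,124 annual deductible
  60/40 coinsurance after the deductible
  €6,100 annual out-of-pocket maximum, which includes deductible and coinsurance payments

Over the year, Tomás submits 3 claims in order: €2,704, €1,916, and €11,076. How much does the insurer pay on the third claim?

€8,098.40

#1 (€2,704): deductible takes €2,124, €580 remains; coinsurance €580 × 40% = €232. Patient owes €2,356 (running OOP €2,356). Insurer: €2,704 − €2,356 = €348.
#2 (€1,916): deductible already satisfied, so patient's share is 40% × €1,916 = €766.40. Cost to patient: €766.40. OOP to date €3,122.40. Plan pays €1,916 − €766.40 = €1,149.60.
#3 (€11,076): 40% coinsurance on €11,076 = €4,430.40. That would push OOP to €7,552.80, over the €6,100 cap, so patient pays €6,100 − €3,122.40 = €2,977.60. Insurer: €11,076 − €2,977.60 = €8,098.40.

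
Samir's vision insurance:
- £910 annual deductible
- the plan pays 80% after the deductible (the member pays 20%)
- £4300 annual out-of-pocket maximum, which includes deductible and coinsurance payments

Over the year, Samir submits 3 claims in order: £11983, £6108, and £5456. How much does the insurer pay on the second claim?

£4932.60

#1 (£11983): £910 finishes the deductible; £11073 goes to coinsurance; coinsurance £11073 × 20% = £2214.60. Cost to member: £3124.60. OOP to date £3124.60. Insurer: £11983 − £3124.60 = £8858.40.
#2 (£6108): deductible already satisfied, so member's share is 20% × £6108 = £1221.60. Adding that to £3124.60 gives £4346.20, past the £4300 cap; member pays only £4300 − £3124.60 = £1175.40. Plan pays £6108 − £1175.40 = £4932.60.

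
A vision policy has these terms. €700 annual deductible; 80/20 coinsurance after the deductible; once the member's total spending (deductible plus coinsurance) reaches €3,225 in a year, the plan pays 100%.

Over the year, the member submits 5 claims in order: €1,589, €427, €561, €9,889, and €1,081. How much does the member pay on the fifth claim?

€171.80

Claim 1 — €1,589: deductible takes €700, €889 remains; coinsurance €889 × 20% = €177.80. Cost to member: €877.80. OOP to date €877.80.
Claim 2 — €427: deductible already satisfied, so member's share is 20% × €427 = €85.40. Cost to member: €85.40. OOP to date €963.20.
Claim 3 — €561: deductible met; 20% of €561 = €112.20. Member pays €112.20; OOP now €1,075.40.
Claim 4 — €9,889: 20% coinsurance on €9,889 = €1,977.80. Member pays €1,977.80; OOP now €3,053.20.
Claim 5 — €1,081: 20% coinsurance on €1,081 = €216.20. OOP would hit €3,269.40 > €3,225, so the cap limits the member to €3,225 − €3,053.20 = €171.80.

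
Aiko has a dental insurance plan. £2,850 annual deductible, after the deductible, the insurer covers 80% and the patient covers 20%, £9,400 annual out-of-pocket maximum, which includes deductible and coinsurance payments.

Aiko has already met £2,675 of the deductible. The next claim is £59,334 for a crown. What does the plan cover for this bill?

Remaining deductible: £2,850 − £2,675 = £175.
That leaves £59,334 − £175 = £59,159 for coinsurance.
Coinsurance: £59,159 × 20% = £11,831.80.
Patient responsibility before any cap: £175 + £11,831.80 = £12,006.80.
Year-to-date out-of-pocket would reach £2,675 + £12,006.80 = £14,681.80, above the £9,400 maximum, so the patient pays only £9,400 − £2,675 = £6,725.
Insurer pays the balance: £59,334 − £6,725 = £52,609.

£52,609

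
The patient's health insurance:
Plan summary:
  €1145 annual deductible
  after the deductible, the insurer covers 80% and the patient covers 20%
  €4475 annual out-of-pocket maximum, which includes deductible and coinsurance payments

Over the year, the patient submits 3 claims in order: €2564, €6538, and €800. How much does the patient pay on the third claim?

€160

Bill 1, €2564: €1145 to deductible, leaving €1419; coinsurance €1419 × 20% = €283.80. Patient pays €1428.80; OOP now €1428.80.
Bill 2, €6538: deductible met; 20% of €6538 = €1307.60. Cost to patient: €1307.60. OOP to date €2736.40.
Bill 3, €800: 20% coinsurance on €800 = €160. Patient pays €160; OOP now €2896.40.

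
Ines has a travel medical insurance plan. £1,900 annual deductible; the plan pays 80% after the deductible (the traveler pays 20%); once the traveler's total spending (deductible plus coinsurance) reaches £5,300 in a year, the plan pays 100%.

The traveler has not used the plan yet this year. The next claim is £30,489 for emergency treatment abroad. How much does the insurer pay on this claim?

£25,189

Deductible not yet touched, so the first £1,900 of the bill goes to the deductible.
After the £1,900 deductible portion, £30,489 − £1,900 = £28,589 is subject to coinsurance.
20% of £28,589 = £5,717.80 falls to the traveler.
That puts the traveler's cost at £1,900 + £5,717.80 = £7,617.80 before any cap.
That would bring total out-of-pocket to £7,617.80, past the £5,300 cap. The traveler is capped at £5,300 − £0 = £5,300 on this claim.
The insurer covers the remainder: £30,489 − £5,300 = £25,189.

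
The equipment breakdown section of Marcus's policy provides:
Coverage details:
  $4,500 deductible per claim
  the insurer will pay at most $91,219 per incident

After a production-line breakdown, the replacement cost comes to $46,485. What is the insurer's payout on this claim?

$41,985

After the deductible, $46,485 − $4,500 = $41,985 remains.
That's under the $91,219 cap, so the insurer reimburses the full $41,985.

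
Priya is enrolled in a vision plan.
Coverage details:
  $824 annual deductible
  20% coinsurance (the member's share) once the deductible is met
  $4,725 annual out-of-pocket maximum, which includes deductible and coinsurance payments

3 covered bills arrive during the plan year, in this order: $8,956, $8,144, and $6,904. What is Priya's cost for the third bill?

$645.80

Claim 1 — $8,956: $824 to deductible, leaving $8,132; coinsurance $8,132 × 20% = $1,626.40. Cost to member: $2,450.40. OOP to date $2,450.40.
Claim 2 — $8,144: 20% coinsurance on $8,144 = $1,628.80. Cost to member: $1,628.80. OOP to date $4,079.20.
Claim 3 — $6,904: 20% coinsurance on $6,904 = $1,380.80. Adding that to $4,079.20 gives $5,460, past the $4,725 cap; member pays only $4,725 − $4,079.20 = $645.80.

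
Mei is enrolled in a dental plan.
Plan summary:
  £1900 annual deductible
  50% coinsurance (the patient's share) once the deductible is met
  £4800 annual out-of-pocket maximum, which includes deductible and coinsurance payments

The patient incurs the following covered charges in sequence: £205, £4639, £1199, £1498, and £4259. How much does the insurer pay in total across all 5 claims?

Claim 1 (£205): fully absorbed by the deductible. Patient pays £205; OOP now £205. Plan pays £205 − £205 = £0.
Claim 2 (£4639): £1695 finishes the deductible; £2944 goes to coinsurance; patient's 50% is £1472. Patient owes £3167 (running OOP £3372). Insurer: £4639 − £3167 = £1472.
Claim 3 (£1199): 50% coinsurance on £1199 = £599.50. Patient pays £599.50; OOP now £3971.50. Insurer: £1199 − £599.50 = £599.50.
Claim 4 (£1498): deductible met; 50% of £1498 = £749. Patient pays £749; OOP now £4720.50. Plan pays £1498 − £749 = £749.
Claim 5 (£4259): 50% coinsurance on £4259 = £2129.50. That would push OOP to £6850, over the £4800 cap, so patient pays £4800 − £4720.50 = £79.50. Plan pays £4259 − £79.50 = £4179.50.
Insurer total = bills − patient's total = £11800 − £4800 = £7000.

£7000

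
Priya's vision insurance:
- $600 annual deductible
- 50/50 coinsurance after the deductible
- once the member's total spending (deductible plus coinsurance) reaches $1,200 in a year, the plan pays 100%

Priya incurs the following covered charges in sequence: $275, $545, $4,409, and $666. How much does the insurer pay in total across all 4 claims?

#1 ($275): all of it applies to the deductible. Member owes $275 (running OOP $275). Plan pays $275 − $275 = $0.
#2 ($545): $325 finishes the deductible; $220 goes to coinsurance; coinsurance $220 × 50% = $110. Member pays $435; OOP now $710. Insurer: $545 − $435 = $110.
#3 ($4,409): 50% coinsurance on $4,409 = $2,204.50. OOP would hit $2,914.50 > $1,200, so the cap limits the member to $1,200 − $710 = $490. Plan pays $4,409 − $490 = $3,919.
#4 ($666): deductible met; 50% of $666 = $333. That would push OOP to $1,533, over the $1,200 cap, so member pays $1,200 − $1,200 = $0. Insurer: $666 − $0 = $666.
Insurer total = bills − member's total = $5,895 − $1,200 = $4,695.

$4,695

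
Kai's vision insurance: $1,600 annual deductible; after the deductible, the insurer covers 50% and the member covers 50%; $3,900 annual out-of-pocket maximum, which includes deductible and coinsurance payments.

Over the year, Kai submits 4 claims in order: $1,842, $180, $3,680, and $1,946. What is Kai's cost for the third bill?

$1,840

#1 ($1,842): deductible takes $1,600, $242 remains; member's 50% is $121. Cost to member: $1,721. OOP to date $1,721.
#2 ($180): deductible met; 50% of $180 = $90. Member pays $90; OOP now $1,811.
#3 ($3,680): deductible met; 50% of $3,680 = $1,840. Member pays $1,840; OOP now $3,651.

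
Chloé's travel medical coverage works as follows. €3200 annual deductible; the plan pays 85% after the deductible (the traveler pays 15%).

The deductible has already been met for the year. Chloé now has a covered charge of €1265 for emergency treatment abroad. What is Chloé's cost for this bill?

The deductible is already satisfied, so the full bill goes to coinsurance.
Traveler's 15% share of €1265 is €189.75.

€189.75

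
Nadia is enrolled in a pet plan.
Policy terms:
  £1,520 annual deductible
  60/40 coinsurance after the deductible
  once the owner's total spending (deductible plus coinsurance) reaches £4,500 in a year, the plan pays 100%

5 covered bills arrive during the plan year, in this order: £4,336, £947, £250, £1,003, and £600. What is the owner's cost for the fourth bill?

£401.20

Claim 1 — £4,336: deductible takes £1,520, £2,816 remains; coinsurance £2,816 × 40% = £1,126.40. Cost to owner: £2,646.40. OOP to date £2,646.40.
Claim 2 — £947: 40% coinsurance on £947 = £378.80. Owner pays £378.80; OOP now £3,025.20.
Claim 3 — £250: deductible already satisfied, so owner's share is 40% × £250 = £100. Cost to owner: £100. OOP to date £3,125.20.
Claim 4 — £1,003: 40% coinsurance on £1,003 = £401.20. Owner owes £401.20 (running OOP £3,526.40).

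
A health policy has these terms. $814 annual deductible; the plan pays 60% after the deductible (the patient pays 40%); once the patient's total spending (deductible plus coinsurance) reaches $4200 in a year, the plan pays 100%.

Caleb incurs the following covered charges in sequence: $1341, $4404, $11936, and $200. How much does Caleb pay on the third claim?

#1 ($1341): $814 finishes the deductible; $527 goes to coinsurance; coinsurance $527 × 40% = $210.80. Cost to patient: $1024.80. OOP to date $1024.80.
#2 ($4404): deductible already satisfied, so patient's share is 40% × $4404 = $1761.60. Patient pays $1761.60; OOP now $2786.40.
#3 ($11936): deductible met; 40% of $11936 = $4774.40. OOP would hit $7560.80 > $4200, so the cap limits the patient to $4200 − $2786.40 = $1413.60.

$1413.60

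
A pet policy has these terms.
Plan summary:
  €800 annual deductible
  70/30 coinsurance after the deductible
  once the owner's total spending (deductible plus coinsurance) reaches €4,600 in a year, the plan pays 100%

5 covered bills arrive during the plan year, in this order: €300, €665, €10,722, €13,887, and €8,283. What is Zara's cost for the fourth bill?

Bill 1, €300: all of it applies to the deductible. Owner owes €300 (running OOP €300).
Bill 2, €665: €500 finishes the deductible; €165 goes to coinsurance; owner's 30% is €49.50. Owner pays €549.50; OOP now €849.50.
Bill 3, €10,722: deductible already satisfied, so owner's share is 30% × €10,722 = €3,216.60. Cost to owner: €3,216.60. OOP to date €4,066.10.
Bill 4, €13,887: deductible already satisfied, so owner's share is 30% × €13,887 = €4,166.10. That would push OOP to €8,232.20, over the €4,600 cap, so owner pays €4,600 − €4,066.10 = €533.90.

€533.90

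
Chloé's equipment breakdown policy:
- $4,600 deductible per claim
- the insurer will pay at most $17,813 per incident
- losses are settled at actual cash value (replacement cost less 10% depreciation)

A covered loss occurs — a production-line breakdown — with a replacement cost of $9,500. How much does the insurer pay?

At 10% depreciation, ACV = $9,500 − $950 = $8,550.
Less the $4,600 deductible: $8,550 − $4,600 = $3,950.
That's under the $17,813 cap, so the insurer reimburses the full $3,950.

$3,950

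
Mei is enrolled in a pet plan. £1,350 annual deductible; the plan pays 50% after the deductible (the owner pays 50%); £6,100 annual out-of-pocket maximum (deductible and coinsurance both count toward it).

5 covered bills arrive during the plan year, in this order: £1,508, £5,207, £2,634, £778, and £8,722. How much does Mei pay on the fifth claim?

£361.50

#1 (£1,508): £1,350 finishes the deductible; £158 goes to coinsurance; 50% of £158 = £79. Owner owes £1,429 (running OOP £1,429).
#2 (£5,207): deductible met; 50% of £5,207 = £2,603.50. Owner pays £2,603.50; OOP now £4,032.50.
#3 (£2,634): 50% coinsurance on £2,634 = £1,317. Cost to owner: £1,317. OOP to date £5,349.50.
#4 (£778): deductible met; 50% of £778 = £389. Owner pays £389; OOP now £5,738.50.
#5 (£8,722): deductible met; 50% of £8,722 = £4,361. That would push OOP to £10,099.50, over the £6,100 cap, so owner pays £6,100 − £5,738.50 = £361.50.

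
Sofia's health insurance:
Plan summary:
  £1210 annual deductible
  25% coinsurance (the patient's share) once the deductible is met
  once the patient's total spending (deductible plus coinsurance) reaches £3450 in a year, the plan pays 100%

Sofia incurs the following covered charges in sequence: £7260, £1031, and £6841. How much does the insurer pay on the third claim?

£6371.25

Claim 1 (£7260): deductible takes £1210, £6050 remains; 25% of £6050 = £1512.50. Patient pays £2722.50; OOP now £2722.50. Plan pays £7260 − £2722.50 = £4537.50.
Claim 2 (£1031): deductible already satisfied, so patient's share is 25% × £1031 = £257.75. Patient owes £257.75 (running OOP £2980.25). Insurer: £1031 − £257.75 = £773.25.
Claim 3 (£6841): deductible already satisfied, so patient's share is 25% × £6841 = £1710.25. Adding that to £2980.25 gives £4690.50, past the £3450 cap; patient pays only £3450 − £2980.25 = £469.75. Insurer: £6841 − £469.75 = £6371.25.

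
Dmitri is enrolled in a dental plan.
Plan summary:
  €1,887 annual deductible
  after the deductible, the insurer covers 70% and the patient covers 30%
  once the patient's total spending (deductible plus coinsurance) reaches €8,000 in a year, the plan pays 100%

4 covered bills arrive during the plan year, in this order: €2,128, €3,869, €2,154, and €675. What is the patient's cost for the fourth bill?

Claim 1 — €2,128: deductible takes €1,887, €241 remains; patient's 30% is €72.30. Patient pays €1,959.30; OOP now €1,959.30.
Claim 2 — €3,869: deductible already satisfied, so patient's share is 30% × €3,869 = €1,160.70. Patient owes €1,160.70 (running OOP €3,120).
Claim 3 — €2,154: deductible already satisfied, so patient's share is 30% × €2,154 = €646.20. Patient pays €646.20; OOP now €3,766.20.
Claim 4 — €675: deductible met; 30% of €675 = €202.50. Patient owes €202.50 (running OOP €3,968.70).

€202.50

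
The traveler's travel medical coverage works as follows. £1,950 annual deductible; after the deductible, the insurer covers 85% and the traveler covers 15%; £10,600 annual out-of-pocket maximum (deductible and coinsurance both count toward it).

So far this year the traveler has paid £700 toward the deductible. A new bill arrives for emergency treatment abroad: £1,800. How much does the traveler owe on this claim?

£700 of the £1,950 deductible is already met, leaving £1,250.
After the £1,250 deductible portion, £1,800 − £1,250 = £550 is subject to coinsurance.
Coinsurance: £550 × 15% = £82.50.
So the traveler owes £1,250 + £82.50 = £1,332.50 before any cap.
Cumulative spending £700 + £1,332.50 = £2,032.50 stays under the £10,600 maximum.

£1,332.50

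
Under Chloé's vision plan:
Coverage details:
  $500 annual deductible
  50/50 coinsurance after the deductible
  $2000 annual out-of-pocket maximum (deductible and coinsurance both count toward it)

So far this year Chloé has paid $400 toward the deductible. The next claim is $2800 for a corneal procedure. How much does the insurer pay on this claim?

Deductible still to meet: $500 − $400 = $100.
The remaining $2700 (= $2800 − $100) moves to coinsurance.
50% of $2700 = $1350 falls to the member.
So the member owes $100 + $1350 = $1450 before any cap.
Year-to-date out-of-pocket becomes $400 + $1450 = $1850, still under the $2000 maximum, so no cap applies.
The plan picks up $2800 − $1450 = $1350.

$1350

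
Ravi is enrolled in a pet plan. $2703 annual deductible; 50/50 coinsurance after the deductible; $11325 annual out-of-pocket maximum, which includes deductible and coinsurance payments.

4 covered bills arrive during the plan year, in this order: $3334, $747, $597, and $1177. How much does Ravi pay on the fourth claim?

Claim 1 ($3334): deductible takes $2703, $631 remains; owner's 50% is $315.50. Owner pays $3018.50; OOP now $3018.50.
Claim 2 ($747): deductible already satisfied, so owner's share is 50% × $747 = $373.50. Owner pays $373.50; OOP now $3392.
Claim 3 ($597): deductible met; 50% of $597 = $298.50. Owner pays $298.50; OOP now $3690.50.
Claim 4 ($1177): deductible already satisfied, so owner's share is 50% × $1177 = $588.50. Owner pays $588.50; OOP now $4279.

$588.50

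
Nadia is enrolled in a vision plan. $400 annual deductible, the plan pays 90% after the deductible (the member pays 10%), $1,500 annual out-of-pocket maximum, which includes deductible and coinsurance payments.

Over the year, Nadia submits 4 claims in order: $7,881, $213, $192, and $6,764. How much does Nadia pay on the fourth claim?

$311.40

#1 ($7,881): $400 finishes the deductible; $7,481 goes to coinsurance; coinsurance $7,481 × 10% = $748.10. Cost to member: $1,148.10. OOP to date $1,148.10.
#2 ($213): deductible already satisfied, so member's share is 10% × $213 = $21.30. Cost to member: $21.30. OOP to date $1,169.40.
#3 ($192): deductible met; 10% of $192 = $19.20. Cost to member: $19.20. OOP to date $1,188.60.
#4 ($6,764): deductible already satisfied, so member's share is 10% × $6,764 = $676.40. Adding that to $1,188.60 gives $1,865, past the $1,500 cap; member pays only $1,500 − $1,188.60 = $311.40.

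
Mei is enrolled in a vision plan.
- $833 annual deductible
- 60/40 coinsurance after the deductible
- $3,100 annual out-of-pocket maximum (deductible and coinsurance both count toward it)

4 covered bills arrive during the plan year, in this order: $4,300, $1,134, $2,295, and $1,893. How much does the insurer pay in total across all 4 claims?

#1 ($4,300): $833 to deductible, leaving $3,467; member's 40% is $1,386.80. Member pays $2,219.80; OOP now $2,219.80. Insurer: $4,300 − $2,219.80 = $2,080.20.
#2 ($1,134): 40% coinsurance on $1,134 = $453.60. Cost to member: $453.60. OOP to date $2,673.40. Plan pays $1,134 − $453.60 = $680.40.
#3 ($2,295): deductible met; 40% of $2,295 = $918. OOP would hit $3,591.40 > $3,100, so the cap limits the member to $3,100 − $2,673.40 = $426.60. Plan pays $2,295 − $426.60 = $1,868.40.
#4 ($1,893): deductible met; 40% of $1,893 = $757.20. OOP would hit $3,857.20 > $3,100, so the cap limits the member to $3,100 − $3,100 = $0. Plan pays $1,893 − $0 = $1,893.
Insurer total: $2,080.20 + $680.40 + $1,868.40 + $1,893 = $6,522.

$6,522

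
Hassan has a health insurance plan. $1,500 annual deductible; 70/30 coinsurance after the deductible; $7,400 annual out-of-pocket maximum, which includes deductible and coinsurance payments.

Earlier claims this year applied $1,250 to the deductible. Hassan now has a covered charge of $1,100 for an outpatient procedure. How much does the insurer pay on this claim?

$595

$1,250 of the $1,500 deductible is already met, leaving $250.
The remaining $850 (= $1,100 − $250) moves to coinsurance.
30% of $850 = $255 falls to the patient.
So the patient owes $250 + $255 = $505 before any cap.
Cumulative spending $1,250 + $505 = $1,755 stays under the $7,400 maximum.
The insurer covers the remainder: $1,100 − $505 = $595.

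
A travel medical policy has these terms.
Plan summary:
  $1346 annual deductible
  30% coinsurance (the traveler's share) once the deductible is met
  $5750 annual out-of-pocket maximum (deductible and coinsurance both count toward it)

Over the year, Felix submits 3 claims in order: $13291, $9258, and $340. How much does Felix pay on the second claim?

$820.50

#1 ($13291): deductible takes $1346, $11945 remains; traveler's 30% is $3583.50. Traveler owes $4929.50 (running OOP $4929.50).
#2 ($9258): deductible met; 30% of $9258 = $2777.40. Adding that to $4929.50 gives $7706.90, past the $5750 cap; traveler pays only $5750 − $4929.50 = $820.50.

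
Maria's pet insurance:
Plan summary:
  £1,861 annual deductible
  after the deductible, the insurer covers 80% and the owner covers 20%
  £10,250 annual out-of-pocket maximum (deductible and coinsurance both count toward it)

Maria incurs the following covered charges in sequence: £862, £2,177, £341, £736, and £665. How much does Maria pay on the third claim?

Claim 1 (£862): entire amount goes to the deductible. Cost to owner: £862. OOP to date £862.
Claim 2 (£2,177): £999 finishes the deductible; £1,178 goes to coinsurance; coinsurance £1,178 × 20% = £235.60. Cost to owner: £1,234.60. OOP to date £2,096.60.
Claim 3 (£341): 20% coinsurance on £341 = £68.20. Owner owes £68.20 (running OOP £2,164.80).

£68.20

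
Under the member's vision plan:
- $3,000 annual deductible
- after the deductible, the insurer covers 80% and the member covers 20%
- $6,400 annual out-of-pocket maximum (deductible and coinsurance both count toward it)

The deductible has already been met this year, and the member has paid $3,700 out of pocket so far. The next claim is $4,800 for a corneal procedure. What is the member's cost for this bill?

The deductible is already satisfied, so the full bill goes to coinsurance.
20% of $4,800 = $960 falls to the member.
Year-to-date out-of-pocket becomes $3,700 + $960 = $4,660, still under the $6,400 maximum, so no cap applies.

$960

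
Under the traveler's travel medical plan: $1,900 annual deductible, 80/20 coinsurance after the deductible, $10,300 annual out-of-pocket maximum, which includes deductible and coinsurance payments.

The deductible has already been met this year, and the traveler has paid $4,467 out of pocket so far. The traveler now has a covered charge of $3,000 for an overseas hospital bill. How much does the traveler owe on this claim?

$600

The deductible is already satisfied, so the full bill goes to coinsurance.
20% of $3,000 = $600 falls to the traveler.
Cumulative spending $4,467 + $600 = $5,067 stays under the $10,300 maximum.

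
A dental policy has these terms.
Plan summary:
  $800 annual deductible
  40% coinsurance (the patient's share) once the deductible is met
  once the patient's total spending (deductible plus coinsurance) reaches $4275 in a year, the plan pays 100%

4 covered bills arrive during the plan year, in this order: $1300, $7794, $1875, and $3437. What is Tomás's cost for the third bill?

Claim 1 — $1300: $800 to deductible, leaving $500; coinsurance $500 × 40% = $200. Patient pays $1000; OOP now $1000.
Claim 2 — $7794: 40% coinsurance on $7794 = $3117.60. Patient pays $3117.60; OOP now $4117.60.
Claim 3 — $1875: deductible met; 40% of $1875 = $750. OOP would hit $4867.60 > $4275, so the cap limits the patient to $4275 − $4117.60 = $157.40.

$157.40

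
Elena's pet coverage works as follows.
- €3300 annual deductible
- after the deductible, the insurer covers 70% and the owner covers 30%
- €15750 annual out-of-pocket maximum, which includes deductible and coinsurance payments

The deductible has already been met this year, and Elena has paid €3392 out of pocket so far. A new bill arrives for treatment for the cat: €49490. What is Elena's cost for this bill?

€12358

With the deductible met, the entire €49490 is subject to coinsurance.
Owner's 30% share of €49490 is €14847.
Year-to-date out-of-pocket would reach €3392 + €14847 = €18239, above the €15750 maximum, so the owner pays only €15750 − €3392 = €12358.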